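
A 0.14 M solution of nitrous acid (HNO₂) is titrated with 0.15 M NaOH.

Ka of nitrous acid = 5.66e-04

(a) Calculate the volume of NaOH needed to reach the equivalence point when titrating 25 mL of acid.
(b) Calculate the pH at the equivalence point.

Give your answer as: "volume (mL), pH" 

moles acid = 0.14 × 25/1000 = 0.0035 mol; V_base = moles/0.15 × 1000 = 23.3 mL. At equivalence only the conjugate base is present: [A⁻] = 0.0035/0.048 = 7.2414e-02 M. Kb = Kw/Ka = 1.77e-11; [OH⁻] = √(Kb × [A⁻]) = 1.1311e-06; pOH = 5.95; pH = 14 - pOH = 8.05.

V = 23.3 mL, pH = 8.05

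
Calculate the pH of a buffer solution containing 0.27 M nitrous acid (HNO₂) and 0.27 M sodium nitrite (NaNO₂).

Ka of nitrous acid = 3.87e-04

pKa = -log(3.87e-04) = 3.41. pH = pKa + log([A⁻]/[HA]) = 3.41 + log(0.27/0.27)

pH = 3.41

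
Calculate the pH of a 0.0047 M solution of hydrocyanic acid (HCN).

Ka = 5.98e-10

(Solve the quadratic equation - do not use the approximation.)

x² + Ka×x - Ka×C = 0. Using quadratic formula: [H⁺] = 1.6762e-06

pH = 5.78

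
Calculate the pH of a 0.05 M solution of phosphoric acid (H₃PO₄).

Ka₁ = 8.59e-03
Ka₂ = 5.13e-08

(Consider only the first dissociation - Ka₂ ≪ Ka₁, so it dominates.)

First dissociation dominates. From Ka₁ = [H⁺][HA⁻]/[H₂A], x² + Ka₁·x − Ka₁·C = 0 with C = 0.05 M and Ka₁ = 8.59e-03. Solving: [H⁺] = (−Ka₁ + √(Ka₁² + 4·Ka₁·C)) / 2 = 1.6870e-02 M. pH = -log(1.6870e-02) = 1.77.

pH = 1.77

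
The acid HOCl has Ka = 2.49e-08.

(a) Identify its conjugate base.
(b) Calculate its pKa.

(a) The conjugate base is formed by removing one H⁺ from HOCl, giving OCl⁻. (b) pKa = -log(Ka) = -log(2.49e-08) = 7.60.

Conjugate base: OCl⁻; pK_a = 7.60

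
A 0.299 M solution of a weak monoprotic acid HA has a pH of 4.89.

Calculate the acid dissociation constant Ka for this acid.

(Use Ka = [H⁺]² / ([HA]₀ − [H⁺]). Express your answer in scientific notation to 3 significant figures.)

[H⁺] = 10^(−pH) = 10^(−4.89) = 1.288e-05 M. For HA ⇌ H⁺ + A⁻, Ka = [H⁺][A⁻]/[HA] = [H⁺]² / ([HA]₀ − [H⁺]) = (1.288e-05)² / (0.299 − 1.288e-05) = 5.55e-10.

K_a = 5.55e-10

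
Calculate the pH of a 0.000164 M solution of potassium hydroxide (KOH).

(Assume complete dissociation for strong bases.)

[OH⁻] = 0.000164 M for strong base. pOH = -log[OH⁻] = 3.79, pH = 14 - pOH

pH = 10.21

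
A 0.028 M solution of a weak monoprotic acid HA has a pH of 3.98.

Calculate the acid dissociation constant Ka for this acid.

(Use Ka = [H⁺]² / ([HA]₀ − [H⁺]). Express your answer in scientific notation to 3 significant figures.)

[H⁺] = 10^(−pH) = 10^(−3.98) = 1.047e-04 M. For HA ⇌ H⁺ + A⁻, Ka = [H⁺][A⁻]/[HA] = [H⁺]² / ([HA]₀ − [H⁺]) = (1.047e-04)² / (0.028 − 1.047e-04) = 3.93e-07.

K_a = 3.93e-07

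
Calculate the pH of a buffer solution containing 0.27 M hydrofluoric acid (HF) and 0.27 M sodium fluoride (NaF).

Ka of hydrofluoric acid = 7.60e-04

pKa = -log(7.60e-04) = 3.12. pH = pKa + log([A⁻]/[HA]) = 3.12 + log(0.27/0.27)

pH = 3.12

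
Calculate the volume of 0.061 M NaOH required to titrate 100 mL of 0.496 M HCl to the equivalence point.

At equivalence: moles acid = moles base. moles HCl = 0.496 × 100/1000 = 0.0496 mol. V_base = moles / 0.061 × 1000 = 813.1 mL.

V_{base} = 813.1 mL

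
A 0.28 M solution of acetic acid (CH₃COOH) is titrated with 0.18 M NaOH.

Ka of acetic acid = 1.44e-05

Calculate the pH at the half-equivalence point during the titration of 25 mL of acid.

At half-equivalence [HA] = [A⁻], so Henderson-Hasselbalch gives pH = pKa = -log(1.44e-05) = 4.84.

pH = pKa = 4.84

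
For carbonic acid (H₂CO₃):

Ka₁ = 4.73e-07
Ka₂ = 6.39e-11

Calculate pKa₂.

pKa₂ = -log(Ka₂) = -log(6.39e-11) = 10.19.

pK_{a2} = 10.19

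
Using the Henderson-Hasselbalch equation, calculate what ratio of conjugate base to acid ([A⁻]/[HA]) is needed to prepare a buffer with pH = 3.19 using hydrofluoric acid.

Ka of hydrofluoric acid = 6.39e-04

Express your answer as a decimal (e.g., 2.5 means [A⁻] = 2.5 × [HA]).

pKa = -log(6.39e-04) = 3.1945. pH = pKa + log([A⁻]/[HA]), so log([A⁻]/[HA]) = pH − pKa = 3.19 − 3.1945 = -0.0045. [A⁻]/[HA] = 10^(-0.0045) = 0.990

[A⁻]/[HA] = 0.990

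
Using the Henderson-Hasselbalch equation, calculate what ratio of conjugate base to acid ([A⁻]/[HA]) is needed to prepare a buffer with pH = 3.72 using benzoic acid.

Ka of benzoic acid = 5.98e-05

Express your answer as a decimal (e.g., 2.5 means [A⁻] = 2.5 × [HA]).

pKa = -log(5.98e-05) = 4.2233. pH = pKa + log([A⁻]/[HA]), so log([A⁻]/[HA]) = pH − pKa = 3.72 − 4.2233 = -0.5033. [A⁻]/[HA] = 10^(-0.5033) = 0.314

[A⁻]/[HA] = 0.314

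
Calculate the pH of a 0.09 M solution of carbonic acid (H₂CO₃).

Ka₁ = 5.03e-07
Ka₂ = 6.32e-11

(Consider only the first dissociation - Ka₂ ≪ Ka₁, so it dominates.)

First dissociation dominates. From Ka₁ = [H⁺][HA⁻]/[H₂A], x² + Ka₁·x − Ka₁·C = 0 with C = 0.09 M and Ka₁ = 5.03e-07. Solving: [H⁺] = (−Ka₁ + √(Ka₁² + 4·Ka₁·C)) / 2 = 2.1252e-04 M. pH = -log(2.1252e-04) = 3.67.

pH = 3.67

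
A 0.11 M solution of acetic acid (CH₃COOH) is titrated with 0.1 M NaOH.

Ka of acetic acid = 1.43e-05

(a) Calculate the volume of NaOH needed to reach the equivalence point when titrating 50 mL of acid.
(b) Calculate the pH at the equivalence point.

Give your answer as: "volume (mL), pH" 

moles acid = 0.11 × 50/1000 = 0.0055 mol; V_base = moles/0.1 × 1000 = 55.0 mL. At equivalence only the conjugate base is present: [A⁻] = 0.0055/0.105 = 5.2381e-02 M. Kb = Kw/Ka = 6.99e-10; [OH⁻] = √(Kb × [A⁻]) = 6.0523e-06; pOH = 5.22; pH = 14 - pOH = 8.78.

V = 55.0 mL, pH = 8.78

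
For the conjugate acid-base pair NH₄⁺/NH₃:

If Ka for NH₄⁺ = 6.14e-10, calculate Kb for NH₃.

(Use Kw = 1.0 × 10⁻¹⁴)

For a conjugate pair Ka × Kb = Kw, so Kb = Kw/Ka = 1.0 × 10⁻¹⁴ / 6.14e-10 = 1.63e-05.

K_b = 1.63e-05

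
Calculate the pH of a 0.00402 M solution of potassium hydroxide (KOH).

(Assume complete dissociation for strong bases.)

[OH⁻] = 0.00402 M for strong base. pOH = -log[OH⁻] = 2.40, pH = 14 - pOH

pH = 11.60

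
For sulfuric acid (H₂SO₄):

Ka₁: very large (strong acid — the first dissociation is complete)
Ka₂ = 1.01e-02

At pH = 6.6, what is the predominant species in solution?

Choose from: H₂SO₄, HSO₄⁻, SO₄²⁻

The first dissociation is complete, so H₂SO₄ itself is never the predominant species in water; pKa₂ = -log(1.01e-02) = 2.00. For a polyprotic acid the predominant species crosses at each pKa: below pKa_n the protonated form dominates, above it the deprotonated form does. At pH = 6.6, the predominant species is SO₄²⁻.

SO₄²⁻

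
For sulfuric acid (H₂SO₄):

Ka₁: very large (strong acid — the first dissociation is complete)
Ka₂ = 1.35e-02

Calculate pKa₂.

pKa₂ = -log(Ka₂) = -log(1.35e-02) = 1.87.

pK_{a2} = 1.87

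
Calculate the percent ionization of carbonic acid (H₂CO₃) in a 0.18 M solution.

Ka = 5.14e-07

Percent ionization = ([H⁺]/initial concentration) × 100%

Using Ka equilibrium: x² + Ka×x - Ka×C = 0. Solving: [H⁺] = 3.0391e-04. Percent = (3.0391e-04/0.18) × 100

Percent ionization = 0.169%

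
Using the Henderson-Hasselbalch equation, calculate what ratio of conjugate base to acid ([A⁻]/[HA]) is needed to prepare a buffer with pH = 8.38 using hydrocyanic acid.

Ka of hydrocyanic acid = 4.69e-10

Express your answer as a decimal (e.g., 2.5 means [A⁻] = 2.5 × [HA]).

pKa = -log(4.69e-10) = 9.3288. pH = pKa + log([A⁻]/[HA]), so log([A⁻]/[HA]) = pH − pKa = 8.38 − 9.3288 = -0.9488. [A⁻]/[HA] = 10^(-0.9488) = 0.113

[A⁻]/[HA] = 0.113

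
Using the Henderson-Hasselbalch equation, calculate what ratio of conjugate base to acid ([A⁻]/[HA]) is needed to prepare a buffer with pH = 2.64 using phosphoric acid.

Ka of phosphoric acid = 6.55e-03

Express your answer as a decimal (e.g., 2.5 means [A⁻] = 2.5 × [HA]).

pKa = -log(6.55e-03) = 2.1838. pH = pKa + log([A⁻]/[HA]), so log([A⁻]/[HA]) = pH − pKa = 2.64 − 2.1838 = 0.4562. [A⁻]/[HA] = 10^(0.4562) = 2.86

[A⁻]/[HA] = 2.86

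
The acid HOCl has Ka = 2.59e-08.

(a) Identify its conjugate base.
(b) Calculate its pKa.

(a) The conjugate base is formed by removing one H⁺ from HOCl, giving OCl⁻. (b) pKa = -log(Ka) = -log(2.59e-08) = 7.59.

Conjugate base: OCl⁻; pK_a = 7.59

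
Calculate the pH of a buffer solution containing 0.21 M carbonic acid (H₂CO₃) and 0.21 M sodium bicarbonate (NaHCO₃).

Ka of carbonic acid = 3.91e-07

pKa = -log(3.91e-07) = 6.41. pH = pKa + log([A⁻]/[HA]) = 6.41 + log(0.21/0.21)

pH = 6.41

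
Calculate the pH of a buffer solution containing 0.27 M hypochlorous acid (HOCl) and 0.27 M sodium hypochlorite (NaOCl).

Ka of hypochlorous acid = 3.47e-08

pKa = -log(3.47e-08) = 7.46. pH = pKa + log([A⁻]/[HA]) = 7.46 + log(0.27/0.27)

pH = 7.46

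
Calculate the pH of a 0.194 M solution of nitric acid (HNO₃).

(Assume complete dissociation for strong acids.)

[H⁺] = 0.194 M for strong acid. pH = -log[H⁺] = -log(0.194)

pH = 0.71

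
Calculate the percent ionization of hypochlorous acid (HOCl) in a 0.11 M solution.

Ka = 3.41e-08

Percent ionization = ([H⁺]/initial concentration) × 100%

Using Ka equilibrium: x² + Ka×x - Ka×C = 0. Solving: [H⁺] = 6.1228e-05. Percent = (6.1228e-05/0.11) × 100

Percent ionization = 0.0557%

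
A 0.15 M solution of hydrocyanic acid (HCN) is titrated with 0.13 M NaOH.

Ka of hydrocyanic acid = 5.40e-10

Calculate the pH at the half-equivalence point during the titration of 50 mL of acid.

At half-equivalence [HA] = [A⁻], so Henderson-Hasselbalch gives pH = pKa = -log(5.40e-10) = 9.27.

pH = pKa = 9.27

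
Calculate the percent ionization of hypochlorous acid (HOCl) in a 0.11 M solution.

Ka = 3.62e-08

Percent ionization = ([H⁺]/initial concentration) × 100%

Using Ka equilibrium: x² + Ka×x - Ka×C = 0. Solving: [H⁺] = 6.3085e-05. Percent = (6.3085e-05/0.11) × 100

Percent ionization = 0.0573%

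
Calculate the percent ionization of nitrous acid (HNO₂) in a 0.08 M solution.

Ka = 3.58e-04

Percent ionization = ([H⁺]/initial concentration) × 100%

Using Ka equilibrium: x² + Ka×x - Ka×C = 0. Solving: [H⁺] = 5.1756e-03. Percent = (5.1756e-03/0.08) × 100

Percent ionization = 6.47%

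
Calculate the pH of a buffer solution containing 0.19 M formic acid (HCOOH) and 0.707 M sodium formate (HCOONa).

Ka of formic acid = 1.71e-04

pKa = -log(1.71e-04) = 3.77. pH = pKa + log([A⁻]/[HA]) = 3.77 + log(0.707/0.19)

pH = 4.34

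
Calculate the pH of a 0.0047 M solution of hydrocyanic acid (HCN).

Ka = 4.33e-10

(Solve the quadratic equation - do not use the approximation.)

x² + Ka×x - Ka×C = 0. Using quadratic formula: [H⁺] = 1.4264e-06

pH = 5.85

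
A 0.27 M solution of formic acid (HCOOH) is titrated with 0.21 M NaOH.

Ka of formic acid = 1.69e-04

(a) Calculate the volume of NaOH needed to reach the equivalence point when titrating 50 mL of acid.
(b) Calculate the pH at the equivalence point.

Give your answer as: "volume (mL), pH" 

moles acid = 0.27 × 50/1000 = 0.0135 mol; V_base = moles/0.21 × 1000 = 64.3 mL. At equivalence only the conjugate base is present: [A⁻] = 0.0135/0.114 = 1.1812e-01 M. Kb = Kw/Ka = 5.92e-11; [OH⁻] = √(Kb × [A⁻]) = 2.6438e-06; pOH = 5.58; pH = 14 - pOH = 8.42.

V = 64.3 mL, pH = 8.42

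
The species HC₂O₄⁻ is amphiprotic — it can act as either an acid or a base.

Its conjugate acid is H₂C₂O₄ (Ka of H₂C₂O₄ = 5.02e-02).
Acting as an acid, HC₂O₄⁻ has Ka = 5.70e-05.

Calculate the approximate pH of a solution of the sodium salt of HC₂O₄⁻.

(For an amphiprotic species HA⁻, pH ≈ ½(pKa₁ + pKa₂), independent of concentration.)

pKa₁ = -log(5.02e-02) = 1.30; pKa₂ = -log(5.70e-05) = 4.24. For an amphiprotic species, pH ≈ ½(pKa₁ + pKa₂) = ½(1.30 + 4.24) = 2.77.

pH = 2.77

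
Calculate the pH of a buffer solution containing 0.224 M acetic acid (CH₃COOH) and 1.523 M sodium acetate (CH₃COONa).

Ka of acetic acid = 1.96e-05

pKa = -log(1.96e-05) = 4.71. pH = pKa + log([A⁻]/[HA]) = 4.71 + log(1.523/0.224)

pH = 5.54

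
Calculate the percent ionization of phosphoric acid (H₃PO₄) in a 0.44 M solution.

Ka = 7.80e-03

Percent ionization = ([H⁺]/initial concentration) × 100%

Using Ka equilibrium: x² + Ka×x - Ka×C = 0. Solving: [H⁺] = 5.4813e-02. Percent = (5.4813e-02/0.44) × 100

Percent ionization = 12.5%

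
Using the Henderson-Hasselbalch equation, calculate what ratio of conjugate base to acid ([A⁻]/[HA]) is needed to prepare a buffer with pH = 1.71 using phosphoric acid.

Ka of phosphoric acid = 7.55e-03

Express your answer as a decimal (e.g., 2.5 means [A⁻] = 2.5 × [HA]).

pKa = -log(7.55e-03) = 2.1221. pH = pKa + log([A⁻]/[HA]), so log([A⁻]/[HA]) = pH − pKa = 1.71 − 2.1221 = -0.4121. [A⁻]/[HA] = 10^(-0.4121) = 0.387

[A⁻]/[HA] = 0.387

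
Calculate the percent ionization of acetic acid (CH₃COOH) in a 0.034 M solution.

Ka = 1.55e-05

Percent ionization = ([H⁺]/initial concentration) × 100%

Using Ka equilibrium: x² + Ka×x - Ka×C = 0. Solving: [H⁺] = 7.1824e-04. Percent = (7.1824e-04/0.034) × 100

Percent ionization = 2.11%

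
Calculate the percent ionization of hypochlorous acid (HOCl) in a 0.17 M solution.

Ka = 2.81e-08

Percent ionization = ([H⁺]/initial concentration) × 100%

Using Ka equilibrium: x² + Ka×x - Ka×C = 0. Solving: [H⁺] = 6.9102e-05. Percent = (6.9102e-05/0.17) × 100

Percent ionization = 0.0406%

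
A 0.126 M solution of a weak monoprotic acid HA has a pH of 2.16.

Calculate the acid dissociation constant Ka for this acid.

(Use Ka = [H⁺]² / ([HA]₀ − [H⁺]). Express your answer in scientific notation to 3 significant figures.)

[H⁺] = 10^(−pH) = 10^(−2.16) = 6.918e-03 M. For HA ⇌ H⁺ + A⁻, Ka = [H⁺][A⁻]/[HA] = [H⁺]² / ([HA]₀ − [H⁺]) = (6.918e-03)² / (0.126 − 6.918e-03) = 4.02e-04.

K_a = 4.02e-04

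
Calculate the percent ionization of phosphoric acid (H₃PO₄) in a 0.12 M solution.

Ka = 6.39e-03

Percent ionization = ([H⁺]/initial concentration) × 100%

Using Ka equilibrium: x² + Ka×x - Ka×C = 0. Solving: [H⁺] = 2.4680e-02. Percent = (2.4680e-02/0.12) × 100

Percent ionization = 20.6%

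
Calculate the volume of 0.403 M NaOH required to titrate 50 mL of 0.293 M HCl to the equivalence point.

At equivalence: moles acid = moles base. moles HCl = 0.293 × 50/1000 = 0.01465 mol. V_base = moles / 0.403 × 1000 = 36.4 mL.

V_{base} = 36.4 mL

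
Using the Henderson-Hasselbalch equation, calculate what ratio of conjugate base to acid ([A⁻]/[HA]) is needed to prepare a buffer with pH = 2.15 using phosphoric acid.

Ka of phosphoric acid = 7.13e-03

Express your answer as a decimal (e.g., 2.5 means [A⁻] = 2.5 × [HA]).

pKa = -log(7.13e-03) = 2.1469. pH = pKa + log([A⁻]/[HA]), so log([A⁻]/[HA]) = pH − pKa = 2.15 − 2.1469 = 0.0031. [A⁻]/[HA] = 10^(0.0031) = 1.01

[A⁻]/[HA] = 1.01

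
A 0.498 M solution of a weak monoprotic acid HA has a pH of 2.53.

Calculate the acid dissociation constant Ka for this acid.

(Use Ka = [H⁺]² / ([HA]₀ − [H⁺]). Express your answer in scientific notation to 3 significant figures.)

[H⁺] = 10^(−pH) = 10^(−2.53) = 2.951e-03 M. For HA ⇌ H⁺ + A⁻, Ka = [H⁺][A⁻]/[HA] = [H⁺]² / ([HA]₀ − [H⁺]) = (2.951e-03)² / (0.498 − 2.951e-03) = 1.76e-05.

K_a = 1.76e-05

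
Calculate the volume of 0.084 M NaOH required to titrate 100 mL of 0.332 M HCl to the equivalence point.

At equivalence: moles acid = moles base. moles HCl = 0.332 × 100/1000 = 0.0332 mol. V_base = moles / 0.084 × 1000 = 395.2 mL.

V_{base} = 395.2 mL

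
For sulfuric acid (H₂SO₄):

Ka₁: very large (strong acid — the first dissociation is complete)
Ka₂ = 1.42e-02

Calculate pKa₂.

pKa₂ = -log(Ka₂) = -log(1.42e-02) = 1.85.

pK_{a2} = 1.85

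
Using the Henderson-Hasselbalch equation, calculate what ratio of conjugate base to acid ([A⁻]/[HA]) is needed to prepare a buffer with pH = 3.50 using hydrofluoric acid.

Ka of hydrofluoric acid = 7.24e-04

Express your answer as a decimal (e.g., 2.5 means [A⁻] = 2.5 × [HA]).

pKa = -log(7.24e-04) = 3.1403. pH = pKa + log([A⁻]/[HA]), so log([A⁻]/[HA]) = pH − pKa = 3.50 − 3.1403 = 0.3597. [A⁻]/[HA] = 10^(0.3597) = 2.29

[A⁻]/[HA] = 2.29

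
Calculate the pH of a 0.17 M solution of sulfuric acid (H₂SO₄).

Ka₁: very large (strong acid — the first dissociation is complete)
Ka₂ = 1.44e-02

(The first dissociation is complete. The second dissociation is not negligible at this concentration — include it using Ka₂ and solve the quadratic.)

First dissociation is complete: [H⁺]₀ = [HSO₄⁻]₀ = C = 0.17 M. Second dissociation HSO₄⁻ ⇌ H⁺ + SO₄²⁻: let x = [SO₄²⁻]. Ka₂ = (C + x)·x / (C − x) = 1.44e-02 → x² + (C + Ka₂)·x − Ka₂·C = 0 → x² + 0.18440·x − 2.448e-03 = 0. x = (−0.18440 + √(0.18440² + 4 × 2.448e-03)) / 2 = 1.2437e-02 M. [H⁺] = C + x = 0.17 + 1.2437e-02 = 1.8244e-01 M. pH = -log(1.8244e-01) = 0.74.

pH = 0.74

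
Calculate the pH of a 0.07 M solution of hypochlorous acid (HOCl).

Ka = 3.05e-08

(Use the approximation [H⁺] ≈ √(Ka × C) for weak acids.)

[H⁺] = √(Ka × C) = √(3.05e-08 × 0.07) = 4.6206e-05. pH = -log(4.6206e-05)

pH = 4.34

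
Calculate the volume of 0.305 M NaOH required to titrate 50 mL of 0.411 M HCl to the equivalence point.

At equivalence: moles acid = moles base. moles HCl = 0.411 × 50/1000 = 0.02055 mol. V_base = moles / 0.305 × 1000 = 67.4 mL.

V_{base} = 67.4 mL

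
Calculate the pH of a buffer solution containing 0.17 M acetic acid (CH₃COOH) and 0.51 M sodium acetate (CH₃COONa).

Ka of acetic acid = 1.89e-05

pKa = -log(1.89e-05) = 4.72. pH = pKa + log([A⁻]/[HA]) = 4.72 + log(0.51/0.17)

pH = 5.20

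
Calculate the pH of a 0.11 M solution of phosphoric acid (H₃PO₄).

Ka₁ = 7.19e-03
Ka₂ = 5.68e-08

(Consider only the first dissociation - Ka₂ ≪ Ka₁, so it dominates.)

First dissociation dominates. From Ka₁ = [H⁺][HA⁻]/[H₂A], x² + Ka₁·x − Ka₁·C = 0 with C = 0.11 M and Ka₁ = 7.19e-03. Solving: [H⁺] = (−Ka₁ + √(Ka₁² + 4·Ka₁·C)) / 2 = 2.4757e-02 M. pH = -log(2.4757e-02) = 1.61.

pH = 1.61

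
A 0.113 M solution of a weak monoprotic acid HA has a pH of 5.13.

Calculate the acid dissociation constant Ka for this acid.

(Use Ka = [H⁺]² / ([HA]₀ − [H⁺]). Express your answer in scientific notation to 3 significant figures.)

[H⁺] = 10^(−pH) = 10^(−5.13) = 7.413e-06 M. For HA ⇌ H⁺ + A⁻, Ka = [H⁺][A⁻]/[HA] = [H⁺]² / ([HA]₀ − [H⁺]) = (7.413e-06)² / (0.113 − 7.413e-06) = 4.86e-10.

K_a = 4.86e-10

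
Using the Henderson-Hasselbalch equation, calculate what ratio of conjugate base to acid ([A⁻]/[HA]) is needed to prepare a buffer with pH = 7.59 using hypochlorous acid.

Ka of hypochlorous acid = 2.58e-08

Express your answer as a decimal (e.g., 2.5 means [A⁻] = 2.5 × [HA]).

pKa = -log(2.58e-08) = 7.5884. pH = pKa + log([A⁻]/[HA]), so log([A⁻]/[HA]) = pH − pKa = 7.59 − 7.5884 = 0.0016. [A⁻]/[HA] = 10^(0.0016) = 1.00

[A⁻]/[HA] = 1.00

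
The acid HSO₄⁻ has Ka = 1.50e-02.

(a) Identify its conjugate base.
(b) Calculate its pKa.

(a) The conjugate base is formed by removing one H⁺ from HSO₄⁻, giving SO₄²⁻. (b) pKa = -log(Ka) = -log(1.50e-02) = 1.82.

Conjugate base: SO₄²⁻; pK_a = 1.82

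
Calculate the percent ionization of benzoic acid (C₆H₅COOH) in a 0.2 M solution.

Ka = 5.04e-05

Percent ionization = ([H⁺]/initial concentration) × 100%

Using Ka equilibrium: x² + Ka×x - Ka×C = 0. Solving: [H⁺] = 3.1498e-03. Percent = (3.1498e-03/0.2) × 100

Percent ionization = 1.57%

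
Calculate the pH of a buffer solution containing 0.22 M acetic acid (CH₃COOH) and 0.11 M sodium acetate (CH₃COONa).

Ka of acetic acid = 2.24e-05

pKa = -log(2.24e-05) = 4.65. pH = pKa + log([A⁻]/[HA]) = 4.65 + log(0.11/0.22)

pH = 4.35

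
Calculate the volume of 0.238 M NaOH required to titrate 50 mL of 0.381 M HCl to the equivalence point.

At equivalence: moles acid = moles base. moles HCl = 0.381 × 50/1000 = 0.01905 mol. V_base = moles / 0.238 × 1000 = 80.0 mL.

V_{base} = 80.0 mL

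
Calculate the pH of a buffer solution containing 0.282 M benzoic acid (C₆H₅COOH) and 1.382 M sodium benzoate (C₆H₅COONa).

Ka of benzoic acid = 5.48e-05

pKa = -log(5.48e-05) = 4.26. pH = pKa + log([A⁻]/[HA]) = 4.26 + log(1.382/0.282)

pH = 4.95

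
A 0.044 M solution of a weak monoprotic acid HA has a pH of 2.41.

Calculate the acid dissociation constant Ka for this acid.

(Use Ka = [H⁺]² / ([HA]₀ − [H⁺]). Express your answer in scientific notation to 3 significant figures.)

[H⁺] = 10^(−pH) = 10^(−2.41) = 3.890e-03 M. For HA ⇌ H⁺ + A⁻, Ka = [H⁺][A⁻]/[HA] = [H⁺]² / ([HA]₀ − [H⁺]) = (3.890e-03)² / (0.044 − 3.890e-03) = 3.77e-04.

K_a = 3.77e-04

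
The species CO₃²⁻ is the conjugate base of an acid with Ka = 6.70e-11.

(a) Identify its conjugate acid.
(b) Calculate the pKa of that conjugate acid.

(a) The conjugate acid is formed by adding one H⁺ to CO₃²⁻, giving HCO₃⁻. (b) pKa = -log(Ka) = -log(6.70e-11) = 10.17.

Conjugate acid: HCO₃⁻; pK_a = 10.17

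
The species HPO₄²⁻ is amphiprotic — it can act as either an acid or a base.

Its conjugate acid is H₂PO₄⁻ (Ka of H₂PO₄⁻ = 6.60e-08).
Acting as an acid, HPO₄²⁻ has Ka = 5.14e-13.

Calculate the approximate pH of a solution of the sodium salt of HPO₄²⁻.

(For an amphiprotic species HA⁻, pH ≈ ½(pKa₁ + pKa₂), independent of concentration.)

pKa₁ = -log(6.60e-08) = 7.18; pKa₂ = -log(5.14e-13) = 12.29. For an amphiprotic species, pH ≈ ½(pKa₁ + pKa₂) = ½(7.18 + 12.29) = 9.73.

pH = 9.73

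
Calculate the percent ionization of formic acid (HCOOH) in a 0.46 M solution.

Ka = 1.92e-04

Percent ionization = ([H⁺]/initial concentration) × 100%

Using Ka equilibrium: x² + Ka×x - Ka×C = 0. Solving: [H⁺] = 9.3024e-03. Percent = (9.3024e-03/0.46) × 100

Percent ionization = 2.02%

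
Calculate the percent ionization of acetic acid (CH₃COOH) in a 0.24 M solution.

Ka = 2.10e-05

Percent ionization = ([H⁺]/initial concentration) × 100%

Using Ka equilibrium: x² + Ka×x - Ka×C = 0. Solving: [H⁺] = 2.2345e-03. Percent = (2.2345e-03/0.24) × 100

Percent ionization = 0.931%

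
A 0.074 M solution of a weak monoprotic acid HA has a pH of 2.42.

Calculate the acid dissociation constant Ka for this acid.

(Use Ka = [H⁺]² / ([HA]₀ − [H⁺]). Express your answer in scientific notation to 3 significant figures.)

[H⁺] = 10^(−pH) = 10^(−2.42) = 3.802e-03 M. For HA ⇌ H⁺ + A⁻, Ka = [H⁺][A⁻]/[HA] = [H⁺]² / ([HA]₀ − [H⁺]) = (3.802e-03)² / (0.074 − 3.802e-03) = 2.06e-04.

K_a = 2.06e-04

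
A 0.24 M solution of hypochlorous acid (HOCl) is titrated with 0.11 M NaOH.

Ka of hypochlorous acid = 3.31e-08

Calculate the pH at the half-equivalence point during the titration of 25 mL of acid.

At half-equivalence [HA] = [A⁻], so Henderson-Hasselbalch gives pH = pKa = -log(3.31e-08) = 7.48.

pH = pKa = 7.48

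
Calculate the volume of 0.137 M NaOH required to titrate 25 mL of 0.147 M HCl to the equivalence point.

At equivalence: moles acid = moles base. moles HCl = 0.147 × 25/1000 = 0.003675 mol. V_base = moles / 0.137 × 1000 = 26.8 mL.

V_{base} = 26.8 mL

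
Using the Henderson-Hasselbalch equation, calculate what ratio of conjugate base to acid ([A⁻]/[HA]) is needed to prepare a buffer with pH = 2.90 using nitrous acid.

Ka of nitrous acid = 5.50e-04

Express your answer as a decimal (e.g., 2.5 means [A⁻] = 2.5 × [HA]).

pKa = -log(5.50e-04) = 3.2596. pH = pKa + log([A⁻]/[HA]), so log([A⁻]/[HA]) = pH − pKa = 2.90 − 3.2596 = -0.3596. [A⁻]/[HA] = 10^(-0.3596) = 0.437

[A⁻]/[HA] = 0.437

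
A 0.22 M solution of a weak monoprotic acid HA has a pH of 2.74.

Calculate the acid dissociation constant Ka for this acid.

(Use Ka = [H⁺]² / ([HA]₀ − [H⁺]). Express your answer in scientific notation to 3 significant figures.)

[H⁺] = 10^(−pH) = 10^(−2.74) = 1.820e-03 M. For HA ⇌ H⁺ + A⁻, Ka = [H⁺][A⁻]/[HA] = [H⁺]² / ([HA]₀ − [H⁺]) = (1.820e-03)² / (0.22 − 1.820e-03) = 1.52e-05.

K_a = 1.52e-05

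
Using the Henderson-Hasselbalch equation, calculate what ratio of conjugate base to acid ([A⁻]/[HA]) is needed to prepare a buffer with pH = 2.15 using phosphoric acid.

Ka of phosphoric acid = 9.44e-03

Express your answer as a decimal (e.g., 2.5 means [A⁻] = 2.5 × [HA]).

pKa = -log(9.44e-03) = 2.0250. pH = pKa + log([A⁻]/[HA]), so log([A⁻]/[HA]) = pH − pKa = 2.15 − 2.0250 = 0.1250. [A⁻]/[HA] = 10^(0.1250) = 1.33

[A⁻]/[HA] = 1.33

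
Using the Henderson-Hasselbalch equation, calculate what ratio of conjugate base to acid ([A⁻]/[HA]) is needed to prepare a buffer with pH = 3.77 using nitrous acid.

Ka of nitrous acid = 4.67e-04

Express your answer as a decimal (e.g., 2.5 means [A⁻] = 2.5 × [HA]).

pKa = -log(4.67e-04) = 3.3307. pH = pKa + log([A⁻]/[HA]), so log([A⁻]/[HA]) = pH − pKa = 3.77 − 3.3307 = 0.4393. [A⁻]/[HA] = 10^(0.4393) = 2.75

[A⁻]/[HA] = 2.75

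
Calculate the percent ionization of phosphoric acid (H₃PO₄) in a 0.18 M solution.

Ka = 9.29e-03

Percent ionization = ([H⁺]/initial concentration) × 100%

Using Ka equilibrium: x² + Ka×x - Ka×C = 0. Solving: [H⁺] = 3.6511e-02. Percent = (3.6511e-02/0.18) × 100

Percent ionization = 20.3%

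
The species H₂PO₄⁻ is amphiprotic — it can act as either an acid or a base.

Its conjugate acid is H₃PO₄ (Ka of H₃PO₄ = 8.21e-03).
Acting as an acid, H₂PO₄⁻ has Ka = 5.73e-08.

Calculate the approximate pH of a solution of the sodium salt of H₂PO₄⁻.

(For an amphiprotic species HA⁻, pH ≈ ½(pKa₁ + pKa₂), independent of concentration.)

pKa₁ = -log(8.21e-03) = 2.09; pKa₂ = -log(5.73e-08) = 7.24. For an amphiprotic species, pH ≈ ½(pKa₁ + pKa₂) = ½(2.09 + 7.24) = 4.66.

pH = 4.66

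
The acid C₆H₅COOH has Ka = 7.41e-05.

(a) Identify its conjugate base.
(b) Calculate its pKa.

(a) The conjugate base is formed by removing one H⁺ from C₆H₅COOH, giving C₆H₅COO⁻. (b) pKa = -log(Ka) = -log(7.41e-05) = 4.13.

Conjugate base: C₆H₅COO⁻; pK_a = 4.13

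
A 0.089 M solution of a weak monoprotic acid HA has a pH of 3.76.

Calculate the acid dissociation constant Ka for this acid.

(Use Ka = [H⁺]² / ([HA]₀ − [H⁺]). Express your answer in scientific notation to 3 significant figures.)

[H⁺] = 10^(−pH) = 10^(−3.76) = 1.738e-04 M. For HA ⇌ H⁺ + A⁻, Ka = [H⁺][A⁻]/[HA] = [H⁺]² / ([HA]₀ − [H⁺]) = (1.738e-04)² / (0.089 − 1.738e-04) = 3.40e-07.

K_a = 3.40e-07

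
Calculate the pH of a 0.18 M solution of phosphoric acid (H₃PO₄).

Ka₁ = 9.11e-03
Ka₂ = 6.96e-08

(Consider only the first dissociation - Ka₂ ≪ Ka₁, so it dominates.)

First dissociation dominates. From Ka₁ = [H⁺][HA⁻]/[H₂A], x² + Ka₁·x − Ka₁·C = 0 with C = 0.18 M and Ka₁ = 9.11e-03. Solving: [H⁺] = (−Ka₁ + √(Ka₁² + 4·Ka₁·C)) / 2 = 3.6195e-02 M. pH = -log(3.6195e-02) = 1.44.

pH = 1.44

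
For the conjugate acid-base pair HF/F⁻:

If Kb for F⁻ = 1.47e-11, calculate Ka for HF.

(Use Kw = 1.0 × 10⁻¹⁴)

For a conjugate pair Ka × Kb = Kw, so Ka = Kw/Kb = 1.0 × 10⁻¹⁴ / 1.47e-11 = 6.80e-04.

K_a = 6.80e-04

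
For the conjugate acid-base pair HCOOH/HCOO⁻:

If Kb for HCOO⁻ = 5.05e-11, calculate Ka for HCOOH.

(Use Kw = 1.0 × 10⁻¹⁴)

For a conjugate pair Ka × Kb = Kw, so Ka = Kw/Kb = 1.0 × 10⁻¹⁴ / 5.05e-11 = 1.98e-04.

K_a = 1.98e-04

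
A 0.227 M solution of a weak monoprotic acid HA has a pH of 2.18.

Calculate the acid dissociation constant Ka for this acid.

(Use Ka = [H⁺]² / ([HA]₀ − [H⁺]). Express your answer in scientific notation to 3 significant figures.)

[H⁺] = 10^(−pH) = 10^(−2.18) = 6.607e-03 M. For HA ⇌ H⁺ + A⁻, Ka = [H⁺][A⁻]/[HA] = [H⁺]² / ([HA]₀ − [H⁺]) = (6.607e-03)² / (0.227 − 6.607e-03) = 1.98e-04.

K_a = 1.98e-04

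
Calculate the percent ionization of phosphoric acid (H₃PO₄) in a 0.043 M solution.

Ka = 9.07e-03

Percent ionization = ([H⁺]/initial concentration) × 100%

Using Ka equilibrium: x² + Ka×x - Ka×C = 0. Solving: [H⁺] = 1.5728e-02. Percent = (1.5728e-02/0.043) × 100

Percent ionization = 36.6%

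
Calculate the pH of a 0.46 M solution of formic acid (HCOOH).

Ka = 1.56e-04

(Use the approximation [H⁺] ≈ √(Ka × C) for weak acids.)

[H⁺] = √(Ka × C) = √(1.56e-04 × 0.46) = 8.4711e-03. pH = -log(8.4711e-03)

pH = 2.07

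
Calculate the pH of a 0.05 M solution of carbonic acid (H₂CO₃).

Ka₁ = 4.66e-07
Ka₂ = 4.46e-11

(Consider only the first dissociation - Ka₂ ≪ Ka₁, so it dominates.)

First dissociation dominates. From Ka₁ = [H⁺][HA⁻]/[H₂A], x² + Ka₁·x − Ka₁·C = 0 with C = 0.05 M and Ka₁ = 4.66e-07. Solving: [H⁺] = (−Ka₁ + √(Ka₁² + 4·Ka₁·C)) / 2 = 1.5241e-04 M. pH = -log(1.5241e-04) = 3.82.

pH = 3.82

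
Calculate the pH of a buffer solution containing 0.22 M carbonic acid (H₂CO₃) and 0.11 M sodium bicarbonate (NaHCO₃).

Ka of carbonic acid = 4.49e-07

pKa = -log(4.49e-07) = 6.35. pH = pKa + log([A⁻]/[HA]) = 6.35 + log(0.11/0.22)

pH = 6.05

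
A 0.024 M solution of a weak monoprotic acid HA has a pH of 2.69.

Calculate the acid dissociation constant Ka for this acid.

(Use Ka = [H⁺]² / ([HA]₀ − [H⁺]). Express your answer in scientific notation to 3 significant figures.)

[H⁺] = 10^(−pH) = 10^(−2.69) = 2.042e-03 M. For HA ⇌ H⁺ + A⁻, Ka = [H⁺][A⁻]/[HA] = [H⁺]² / ([HA]₀ − [H⁺]) = (2.042e-03)² / (0.024 − 2.042e-03) = 1.90e-04.

K_a = 1.90e-04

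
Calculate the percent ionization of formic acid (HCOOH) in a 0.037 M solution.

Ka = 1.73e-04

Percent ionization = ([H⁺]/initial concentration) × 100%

Using Ka equilibrium: x² + Ka×x - Ka×C = 0. Solving: [H⁺] = 2.4450e-03. Percent = (2.4450e-03/0.037) × 100

Percent ionization = 6.61%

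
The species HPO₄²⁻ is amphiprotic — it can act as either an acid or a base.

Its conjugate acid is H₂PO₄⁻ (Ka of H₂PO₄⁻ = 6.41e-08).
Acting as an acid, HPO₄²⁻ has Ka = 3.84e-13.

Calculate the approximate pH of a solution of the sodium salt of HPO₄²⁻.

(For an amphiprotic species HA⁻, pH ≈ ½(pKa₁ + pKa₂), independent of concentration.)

pKa₁ = -log(6.41e-08) = 7.19; pKa₂ = -log(3.84e-13) = 12.42. For an amphiprotic species, pH ≈ ½(pKa₁ + pKa₂) = ½(7.19 + 12.42) = 9.80.

pH = 9.80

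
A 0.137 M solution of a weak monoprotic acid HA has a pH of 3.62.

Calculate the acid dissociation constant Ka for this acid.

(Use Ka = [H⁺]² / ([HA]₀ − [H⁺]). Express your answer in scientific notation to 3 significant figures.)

[H⁺] = 10^(−pH) = 10^(−3.62) = 2.399e-04 M. For HA ⇌ H⁺ + A⁻, Ka = [H⁺][A⁻]/[HA] = [H⁺]² / ([HA]₀ − [H⁺]) = (2.399e-04)² / (0.137 − 2.399e-04) = 4.21e-07.

K_a = 4.21e-07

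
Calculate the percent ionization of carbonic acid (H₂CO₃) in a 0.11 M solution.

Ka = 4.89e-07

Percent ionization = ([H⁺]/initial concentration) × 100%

Using Ka equilibrium: x² + Ka×x - Ka×C = 0. Solving: [H⁺] = 2.3168e-04. Percent = (2.3168e-04/0.11) × 100

Percent ionization = 0.211%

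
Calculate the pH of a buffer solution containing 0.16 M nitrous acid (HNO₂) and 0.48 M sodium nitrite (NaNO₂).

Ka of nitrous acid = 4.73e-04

pKa = -log(4.73e-04) = 3.33. pH = pKa + log([A⁻]/[HA]) = 3.33 + log(0.48/0.16)

pH = 3.80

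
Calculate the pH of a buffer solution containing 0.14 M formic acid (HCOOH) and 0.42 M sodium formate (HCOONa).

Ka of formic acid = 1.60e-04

pKa = -log(1.60e-04) = 3.80. pH = pKa + log([A⁻]/[HA]) = 3.80 + log(0.42/0.14)

pH = 4.27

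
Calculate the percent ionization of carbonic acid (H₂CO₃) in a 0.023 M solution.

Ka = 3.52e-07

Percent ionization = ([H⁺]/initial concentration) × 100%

Using Ka equilibrium: x² + Ka×x - Ka×C = 0. Solving: [H⁺] = 8.9802e-05. Percent = (8.9802e-05/0.023) × 100

Percent ionization = 0.39%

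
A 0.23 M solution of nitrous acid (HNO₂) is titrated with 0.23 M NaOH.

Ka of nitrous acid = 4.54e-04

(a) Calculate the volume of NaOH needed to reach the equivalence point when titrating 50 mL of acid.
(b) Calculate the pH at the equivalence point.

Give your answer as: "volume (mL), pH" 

moles acid = 0.23 × 50/1000 = 0.0115 mol; V_base = moles/0.23 × 1000 = 50.0 mL. At equivalence only the conjugate base is present: [A⁻] = 0.0115/0.100 = 1.1500e-01 M. Kb = Kw/Ka = 2.20e-11; [OH⁻] = √(Kb × [A⁻]) = 1.5916e-06; pOH = 5.80; pH = 14 - pOH = 8.20.

V = 50.0 mL, pH = 8.20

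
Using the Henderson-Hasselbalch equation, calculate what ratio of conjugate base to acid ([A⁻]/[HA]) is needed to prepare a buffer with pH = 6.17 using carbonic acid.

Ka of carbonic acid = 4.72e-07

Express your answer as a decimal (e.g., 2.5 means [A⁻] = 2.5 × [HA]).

pKa = -log(4.72e-07) = 6.3261. pH = pKa + log([A⁻]/[HA]), so log([A⁻]/[HA]) = pH − pKa = 6.17 − 6.3261 = -0.1561. [A⁻]/[HA] = 10^(-0.1561) = 0.698

[A⁻]/[HA] = 0.698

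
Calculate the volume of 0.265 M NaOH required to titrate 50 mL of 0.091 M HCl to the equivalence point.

At equivalence: moles acid = moles base. moles HCl = 0.091 × 50/1000 = 0.00455 mol. V_base = moles / 0.265 × 1000 = 17.2 mL.

V_{base} = 17.2 mL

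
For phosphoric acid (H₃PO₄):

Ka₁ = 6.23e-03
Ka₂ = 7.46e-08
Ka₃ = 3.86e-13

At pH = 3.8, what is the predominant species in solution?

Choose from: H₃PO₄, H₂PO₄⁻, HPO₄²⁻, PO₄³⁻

pKa₁ = 2.21, pKa₂ = 7.13, pKa₃ = 12.41. For a polyprotic acid the predominant species crosses at each pKa: below pKa_n the protonated form dominates, above it the deprotonated form does. At pH = 3.8, the predominant species is H₂PO₄⁻.

H₂PO₄⁻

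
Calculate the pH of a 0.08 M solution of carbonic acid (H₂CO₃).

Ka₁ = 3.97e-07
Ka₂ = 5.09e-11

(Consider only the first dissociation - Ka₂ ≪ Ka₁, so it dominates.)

First dissociation dominates. From Ka₁ = [H⁺][HA⁻]/[H₂A], x² + Ka₁·x − Ka₁·C = 0 with C = 0.08 M and Ka₁ = 3.97e-07. Solving: [H⁺] = (−Ka₁ + √(Ka₁² + 4·Ka₁·C)) / 2 = 1.7801e-04 M. pH = -log(1.7801e-04) = 3.75.

pH = 3.75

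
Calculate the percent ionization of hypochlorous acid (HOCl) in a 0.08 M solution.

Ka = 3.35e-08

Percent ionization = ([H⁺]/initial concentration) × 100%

Using Ka equilibrium: x² + Ka×x - Ka×C = 0. Solving: [H⁺] = 5.1752e-05. Percent = (5.1752e-05/0.08) × 100

Percent ionization = 0.0647%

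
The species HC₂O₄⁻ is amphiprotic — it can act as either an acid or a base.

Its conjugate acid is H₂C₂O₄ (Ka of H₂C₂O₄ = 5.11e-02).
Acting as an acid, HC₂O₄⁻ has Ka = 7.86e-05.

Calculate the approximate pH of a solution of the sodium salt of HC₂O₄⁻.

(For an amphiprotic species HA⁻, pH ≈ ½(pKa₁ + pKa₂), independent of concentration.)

pKa₁ = -log(5.11e-02) = 1.29; pKa₂ = -log(7.86e-05) = 4.10. For an amphiprotic species, pH ≈ ½(pKa₁ + pKa₂) = ½(1.29 + 4.10) = 2.70.

pH = 2.70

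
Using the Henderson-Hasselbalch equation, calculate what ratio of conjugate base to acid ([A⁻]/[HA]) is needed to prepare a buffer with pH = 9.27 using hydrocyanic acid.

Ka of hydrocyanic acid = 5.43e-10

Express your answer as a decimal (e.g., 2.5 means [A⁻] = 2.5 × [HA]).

pKa = -log(5.43e-10) = 9.2652. pH = pKa + log([A⁻]/[HA]), so log([A⁻]/[HA]) = pH − pKa = 9.27 − 9.2652 = 0.0048. [A⁻]/[HA] = 10^(0.0048) = 1.01

[A⁻]/[HA] = 1.01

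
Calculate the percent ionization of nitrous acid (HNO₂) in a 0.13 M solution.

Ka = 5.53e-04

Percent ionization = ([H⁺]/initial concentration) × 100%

Using Ka equilibrium: x² + Ka×x - Ka×C = 0. Solving: [H⁺] = 8.2068e-03. Percent = (8.2068e-03/0.13) × 100

Percent ionization = 6.31%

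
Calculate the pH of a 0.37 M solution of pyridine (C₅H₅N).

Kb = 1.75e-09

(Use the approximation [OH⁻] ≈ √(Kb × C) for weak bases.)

[OH⁻] = √(Kb × C) = √(1.75e-09 × 0.37) = 2.5446e-05. pOH = 4.59, pH = 14 - pOH

pH = 9.41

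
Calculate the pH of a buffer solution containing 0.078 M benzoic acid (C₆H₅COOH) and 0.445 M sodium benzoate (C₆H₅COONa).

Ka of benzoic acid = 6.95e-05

pKa = -log(6.95e-05) = 4.16. pH = pKa + log([A⁻]/[HA]) = 4.16 + log(0.445/0.078)

pH = 4.91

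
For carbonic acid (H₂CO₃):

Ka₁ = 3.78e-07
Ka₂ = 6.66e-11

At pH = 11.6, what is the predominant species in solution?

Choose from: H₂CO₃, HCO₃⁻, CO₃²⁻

pKa₁ = 6.42, pKa₂ = 10.18. For a polyprotic acid the predominant species crosses at each pKa: below pKa_n the protonated form dominates, above it the deprotonated form does. At pH = 11.6, the predominant species is CO₃²⁻.

CO₃²⁻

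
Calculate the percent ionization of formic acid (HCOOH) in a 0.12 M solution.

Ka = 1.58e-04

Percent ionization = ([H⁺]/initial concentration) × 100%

Using Ka equilibrium: x² + Ka×x - Ka×C = 0. Solving: [H⁺] = 4.2760e-03. Percent = (4.2760e-03/0.12) × 100

Percent ionization = 3.56%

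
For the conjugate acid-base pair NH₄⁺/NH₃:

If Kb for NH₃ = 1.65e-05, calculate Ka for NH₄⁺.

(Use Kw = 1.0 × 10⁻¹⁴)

For a conjugate pair Ka × Kb = Kw, so Ka = Kw/Kb = 1.0 × 10⁻¹⁴ / 1.65e-05 = 6.06e-10.

K_a = 6.06e-10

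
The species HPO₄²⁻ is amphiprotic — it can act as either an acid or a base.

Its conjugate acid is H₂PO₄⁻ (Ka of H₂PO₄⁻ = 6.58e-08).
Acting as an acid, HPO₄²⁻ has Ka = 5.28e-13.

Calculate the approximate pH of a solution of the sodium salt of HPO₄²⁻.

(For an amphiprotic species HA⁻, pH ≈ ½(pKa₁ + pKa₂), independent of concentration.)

pKa₁ = -log(6.58e-08) = 7.18; pKa₂ = -log(5.28e-13) = 12.28. For an amphiprotic species, pH ≈ ½(pKa₁ + pKa₂) = ½(7.18 + 12.28) = 9.73.

pH = 9.73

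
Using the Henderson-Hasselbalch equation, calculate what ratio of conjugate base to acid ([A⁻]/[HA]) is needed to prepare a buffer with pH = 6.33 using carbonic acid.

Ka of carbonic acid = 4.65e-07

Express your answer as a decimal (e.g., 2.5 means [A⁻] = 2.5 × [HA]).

pKa = -log(4.65e-07) = 6.3325. pH = pKa + log([A⁻]/[HA]), so log([A⁻]/[HA]) = pH − pKa = 6.33 − 6.3325 = -0.0025. [A⁻]/[HA] = 10^(-0.0025) = 0.994

[A⁻]/[HA] = 0.994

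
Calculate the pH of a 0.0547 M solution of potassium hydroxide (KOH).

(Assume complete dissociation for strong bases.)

[OH⁻] = 0.0547 M for strong base. pOH = -log[OH⁻] = 1.26, pH = 14 - pOH

pH = 12.74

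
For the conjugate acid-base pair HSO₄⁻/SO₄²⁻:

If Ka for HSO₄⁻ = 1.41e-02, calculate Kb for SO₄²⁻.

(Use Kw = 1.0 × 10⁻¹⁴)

For a conjugate pair Ka × Kb = Kw, so Kb = Kw/Ka = 1.0 × 10⁻¹⁴ / 1.41e-02 = 7.09e-13.

K_b = 7.09e-13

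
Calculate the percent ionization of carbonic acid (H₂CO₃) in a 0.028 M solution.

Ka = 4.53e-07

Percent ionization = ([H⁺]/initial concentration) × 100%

Using Ka equilibrium: x² + Ka×x - Ka×C = 0. Solving: [H⁺] = 1.1240e-04. Percent = (1.1240e-04/0.028) × 100

Percent ionization = 0.401%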